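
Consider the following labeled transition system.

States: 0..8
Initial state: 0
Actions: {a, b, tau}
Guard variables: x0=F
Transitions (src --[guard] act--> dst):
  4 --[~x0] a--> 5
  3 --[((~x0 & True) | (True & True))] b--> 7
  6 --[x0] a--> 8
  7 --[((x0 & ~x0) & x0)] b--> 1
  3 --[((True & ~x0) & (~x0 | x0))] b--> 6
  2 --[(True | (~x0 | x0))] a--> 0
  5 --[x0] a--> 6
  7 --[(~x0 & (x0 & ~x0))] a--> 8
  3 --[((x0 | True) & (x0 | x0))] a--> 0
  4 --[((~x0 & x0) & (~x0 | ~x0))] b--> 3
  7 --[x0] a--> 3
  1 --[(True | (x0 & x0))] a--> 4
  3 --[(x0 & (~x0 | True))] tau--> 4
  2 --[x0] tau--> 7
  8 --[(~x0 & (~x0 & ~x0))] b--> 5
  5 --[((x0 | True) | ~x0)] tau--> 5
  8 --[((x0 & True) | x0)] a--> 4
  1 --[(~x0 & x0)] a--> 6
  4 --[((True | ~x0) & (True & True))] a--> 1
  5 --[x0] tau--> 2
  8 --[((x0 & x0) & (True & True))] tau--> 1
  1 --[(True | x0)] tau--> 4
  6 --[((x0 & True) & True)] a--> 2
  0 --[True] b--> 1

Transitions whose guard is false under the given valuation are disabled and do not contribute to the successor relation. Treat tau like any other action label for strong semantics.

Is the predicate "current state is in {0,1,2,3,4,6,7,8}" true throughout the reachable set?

Safe = {0,1,2,3,4,6,7,8}
Reachable = {0,1,4,5}
  0: safe
  1: safe
  4: safe
  5: outside
reach 5 via b·a·a — violates

Answer: INVARIANT VIOLATED at state 5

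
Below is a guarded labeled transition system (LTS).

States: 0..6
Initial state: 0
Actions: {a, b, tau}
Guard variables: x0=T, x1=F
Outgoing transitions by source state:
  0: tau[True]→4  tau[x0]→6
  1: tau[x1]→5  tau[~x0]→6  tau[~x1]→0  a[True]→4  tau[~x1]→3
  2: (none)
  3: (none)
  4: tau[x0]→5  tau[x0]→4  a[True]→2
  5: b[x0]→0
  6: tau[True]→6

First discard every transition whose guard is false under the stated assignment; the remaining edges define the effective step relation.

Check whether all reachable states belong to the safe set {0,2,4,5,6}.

Inv-set: {0,2,4,5,6}
Reach set: {0,2,4,5,6}
  0: ✓
  2: ✓
  4: ✓
  5: ✓
  6: ✓

Answer: INVARIANT HOLDS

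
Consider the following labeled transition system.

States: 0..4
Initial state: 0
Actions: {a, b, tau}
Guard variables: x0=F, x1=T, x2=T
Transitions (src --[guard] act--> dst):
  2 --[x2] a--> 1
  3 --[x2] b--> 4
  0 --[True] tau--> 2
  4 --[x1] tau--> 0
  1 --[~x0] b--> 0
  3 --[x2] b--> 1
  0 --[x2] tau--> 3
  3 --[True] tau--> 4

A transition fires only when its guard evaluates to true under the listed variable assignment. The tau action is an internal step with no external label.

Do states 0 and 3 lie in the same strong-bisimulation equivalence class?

Bisimulation quotient by refinement:
  round 0: {{0,1,2,3,4}}
  round 1: {{0,4},{1},{2},{3}}
  round 2: {{0},{1},{2},{3},{4}}
Fixed point at round 3; 5 class(es).
[0]={0}  [3]={3}

Answer: NOT BISIMILAR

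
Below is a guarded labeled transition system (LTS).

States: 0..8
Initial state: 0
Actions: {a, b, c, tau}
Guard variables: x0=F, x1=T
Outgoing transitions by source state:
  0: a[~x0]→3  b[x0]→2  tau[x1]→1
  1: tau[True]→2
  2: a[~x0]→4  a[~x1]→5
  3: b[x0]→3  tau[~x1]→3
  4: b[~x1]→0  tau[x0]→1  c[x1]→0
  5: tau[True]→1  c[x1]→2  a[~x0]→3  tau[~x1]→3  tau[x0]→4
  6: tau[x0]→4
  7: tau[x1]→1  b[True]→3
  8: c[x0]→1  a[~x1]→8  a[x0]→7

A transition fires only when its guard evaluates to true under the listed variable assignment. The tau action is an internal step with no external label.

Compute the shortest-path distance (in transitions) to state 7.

Answer: UNREACHABLE

Analysis:
Layered search for 7:
  L0 = {0}
  L1 = {1,3}
  L2 = {2}
  L3 = {4}
7 never appears.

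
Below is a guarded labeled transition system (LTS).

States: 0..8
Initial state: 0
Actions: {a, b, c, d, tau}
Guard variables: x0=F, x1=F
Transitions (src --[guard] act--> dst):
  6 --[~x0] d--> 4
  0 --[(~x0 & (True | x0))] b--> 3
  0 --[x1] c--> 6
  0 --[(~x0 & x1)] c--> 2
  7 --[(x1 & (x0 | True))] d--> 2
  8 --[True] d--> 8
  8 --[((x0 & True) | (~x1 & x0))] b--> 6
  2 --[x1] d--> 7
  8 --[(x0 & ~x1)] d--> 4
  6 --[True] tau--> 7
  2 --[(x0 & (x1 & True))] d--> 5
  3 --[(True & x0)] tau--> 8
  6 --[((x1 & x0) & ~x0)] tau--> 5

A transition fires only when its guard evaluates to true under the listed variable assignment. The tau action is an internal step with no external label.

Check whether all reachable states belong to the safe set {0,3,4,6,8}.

Answer: INVARIANT HOLDS

Working:
Inv-set: {0,3,4,6,8}
Reach set: {0,3}
  0: ✓
  3: ✓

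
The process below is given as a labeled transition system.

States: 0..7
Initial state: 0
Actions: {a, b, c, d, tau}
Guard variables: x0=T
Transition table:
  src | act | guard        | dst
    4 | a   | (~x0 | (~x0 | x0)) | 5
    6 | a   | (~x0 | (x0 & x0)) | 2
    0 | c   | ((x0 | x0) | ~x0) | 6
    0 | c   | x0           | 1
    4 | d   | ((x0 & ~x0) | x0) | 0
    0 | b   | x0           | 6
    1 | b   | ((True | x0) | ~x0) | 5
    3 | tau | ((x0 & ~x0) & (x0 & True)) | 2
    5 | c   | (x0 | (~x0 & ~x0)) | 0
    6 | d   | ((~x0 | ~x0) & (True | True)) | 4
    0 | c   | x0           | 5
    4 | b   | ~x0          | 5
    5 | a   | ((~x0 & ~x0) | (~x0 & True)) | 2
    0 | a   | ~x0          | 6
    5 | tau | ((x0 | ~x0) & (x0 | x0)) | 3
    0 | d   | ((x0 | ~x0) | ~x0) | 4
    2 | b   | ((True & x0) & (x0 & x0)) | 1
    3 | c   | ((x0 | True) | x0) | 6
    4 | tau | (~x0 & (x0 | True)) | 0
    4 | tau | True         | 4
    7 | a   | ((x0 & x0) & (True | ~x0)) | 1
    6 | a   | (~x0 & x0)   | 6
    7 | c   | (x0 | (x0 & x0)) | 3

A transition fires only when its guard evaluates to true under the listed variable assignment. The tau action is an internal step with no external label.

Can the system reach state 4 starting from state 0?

Answer: REACHABLE

Analysis:
After dropping false guards: 16 live edges.
L0 = {0}
L1 = {1,4,5,6}  now seen {0,1,4,5,6}
L2 = {2,3}  now seen {0,1,2,3,4,5,6}
Reach set: {0,1,2,3,4,5,6}
witness 4: d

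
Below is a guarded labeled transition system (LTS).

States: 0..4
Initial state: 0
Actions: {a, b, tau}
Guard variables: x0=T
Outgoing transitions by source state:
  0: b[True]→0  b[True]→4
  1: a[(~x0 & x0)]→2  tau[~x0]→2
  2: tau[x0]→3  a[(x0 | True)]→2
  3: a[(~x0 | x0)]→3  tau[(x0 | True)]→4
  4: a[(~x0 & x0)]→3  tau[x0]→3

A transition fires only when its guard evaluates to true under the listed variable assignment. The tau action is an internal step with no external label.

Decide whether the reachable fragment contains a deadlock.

Reachable = {0,3,4}
  0: b→0  b→4  [2 out]
  3: a→3  tau→4  [2 out]
  4: tau→3  [1 out]

Answer: DEADLOCK-FREE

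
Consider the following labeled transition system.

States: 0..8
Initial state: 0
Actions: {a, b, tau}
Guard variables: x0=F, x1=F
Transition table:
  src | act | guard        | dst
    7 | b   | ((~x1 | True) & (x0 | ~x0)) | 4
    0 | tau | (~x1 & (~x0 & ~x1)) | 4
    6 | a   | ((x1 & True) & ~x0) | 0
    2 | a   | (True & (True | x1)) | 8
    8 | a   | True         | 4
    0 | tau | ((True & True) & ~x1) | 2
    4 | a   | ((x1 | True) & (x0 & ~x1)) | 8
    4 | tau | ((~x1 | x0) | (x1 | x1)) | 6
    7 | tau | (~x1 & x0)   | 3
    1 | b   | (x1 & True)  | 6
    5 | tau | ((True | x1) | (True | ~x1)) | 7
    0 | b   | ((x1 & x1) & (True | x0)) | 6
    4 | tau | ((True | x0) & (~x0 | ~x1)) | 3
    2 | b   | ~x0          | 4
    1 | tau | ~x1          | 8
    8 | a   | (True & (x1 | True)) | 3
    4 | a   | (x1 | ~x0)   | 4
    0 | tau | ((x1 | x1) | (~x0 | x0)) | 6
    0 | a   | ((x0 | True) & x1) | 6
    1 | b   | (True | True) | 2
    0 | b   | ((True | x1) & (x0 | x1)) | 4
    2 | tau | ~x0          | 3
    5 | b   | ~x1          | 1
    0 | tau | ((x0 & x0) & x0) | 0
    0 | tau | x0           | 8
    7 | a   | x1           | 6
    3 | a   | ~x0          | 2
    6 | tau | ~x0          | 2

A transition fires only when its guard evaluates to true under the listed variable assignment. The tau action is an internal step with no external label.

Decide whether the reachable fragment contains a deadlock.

Answer: DEADLOCK-FREE

Analysis:
Reachable = {0,2,3,4,6,8}
  0: tau→2  tau→4  tau→6  [deg 3]
  2: a→8  b→4  tau→3  [deg 3]
  3: a→2  [deg 1]
  4: a→4  tau→3  tau→6  [deg 3]
  6: tau→2  [deg 1]
  8: a→3  a→4  [deg 2]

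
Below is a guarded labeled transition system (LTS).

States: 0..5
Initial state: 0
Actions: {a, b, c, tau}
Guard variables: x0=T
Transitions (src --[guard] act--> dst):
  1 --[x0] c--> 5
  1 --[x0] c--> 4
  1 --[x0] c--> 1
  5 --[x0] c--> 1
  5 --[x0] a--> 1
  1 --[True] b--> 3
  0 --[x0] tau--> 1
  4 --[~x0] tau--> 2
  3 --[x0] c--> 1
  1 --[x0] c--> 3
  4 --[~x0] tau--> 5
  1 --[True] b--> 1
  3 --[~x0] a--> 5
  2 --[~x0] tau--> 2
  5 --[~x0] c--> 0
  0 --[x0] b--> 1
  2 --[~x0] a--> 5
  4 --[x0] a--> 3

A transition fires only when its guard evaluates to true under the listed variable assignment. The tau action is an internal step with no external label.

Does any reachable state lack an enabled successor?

Answer: DEADLOCK-FREE

Working:
R = {0,1,3,4,5}
  0: b→1  tau→1  [deg 2]
  1: b→1  b→3  c→1  c→3  c→4  c→5  [deg 6]
  3: c→1  [deg 1]
  4: a→3  [deg 1]
  5: a→1  c→1  [deg 2]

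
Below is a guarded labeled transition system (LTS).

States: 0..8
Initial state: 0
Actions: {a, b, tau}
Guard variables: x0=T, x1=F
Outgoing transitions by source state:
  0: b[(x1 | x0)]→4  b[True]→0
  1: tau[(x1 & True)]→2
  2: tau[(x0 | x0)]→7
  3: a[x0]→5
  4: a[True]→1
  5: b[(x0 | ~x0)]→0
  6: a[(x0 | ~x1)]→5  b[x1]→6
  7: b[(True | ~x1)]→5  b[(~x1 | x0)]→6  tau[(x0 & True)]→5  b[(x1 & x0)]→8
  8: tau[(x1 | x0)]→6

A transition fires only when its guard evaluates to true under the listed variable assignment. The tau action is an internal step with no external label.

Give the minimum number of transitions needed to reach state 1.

Breadth-first toward 1:
  depth 0: {0}
  depth 1: {4}
  depth 2: {1}
first hit 1 at d=2 via b·a

Answer: 2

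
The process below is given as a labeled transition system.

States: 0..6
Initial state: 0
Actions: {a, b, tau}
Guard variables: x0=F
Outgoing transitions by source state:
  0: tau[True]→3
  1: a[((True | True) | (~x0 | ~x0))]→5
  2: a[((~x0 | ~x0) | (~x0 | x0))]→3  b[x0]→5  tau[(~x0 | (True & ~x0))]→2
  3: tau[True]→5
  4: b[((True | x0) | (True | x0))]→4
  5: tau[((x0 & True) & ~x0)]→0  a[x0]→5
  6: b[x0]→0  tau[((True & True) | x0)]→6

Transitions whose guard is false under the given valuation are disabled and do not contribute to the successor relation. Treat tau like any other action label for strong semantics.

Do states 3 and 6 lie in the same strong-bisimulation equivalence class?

Bisimulation quotient by refinement:
  round 0: {{0,1,2,3,4,5,6}}
  round 1: {{0,3,6},{1},{2},{4},{5}}
  round 2: {{0,6},{1},{2},{3},{4},{5}}
  round 3: {{0},{1},{2},{3},{4},{5},{6}}
stable after 4 split(s): 7 block(s)
[3]={3}  [6]={6}

Answer: NOT BISIMILAR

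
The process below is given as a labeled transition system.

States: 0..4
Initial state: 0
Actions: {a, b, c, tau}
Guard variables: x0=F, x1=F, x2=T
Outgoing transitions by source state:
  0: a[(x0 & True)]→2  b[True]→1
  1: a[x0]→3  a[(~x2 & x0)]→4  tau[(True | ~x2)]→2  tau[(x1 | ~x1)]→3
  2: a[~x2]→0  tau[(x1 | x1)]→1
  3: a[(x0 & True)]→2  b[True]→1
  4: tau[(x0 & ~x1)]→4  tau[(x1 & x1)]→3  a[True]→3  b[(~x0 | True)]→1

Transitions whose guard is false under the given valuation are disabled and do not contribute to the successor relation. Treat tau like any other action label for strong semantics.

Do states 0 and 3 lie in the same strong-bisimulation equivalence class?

Bisimulation quotient by refinement:
  π0 = {{0,1,2,3,4}}
  π1 = {{0,3},{1},{2},{4}}
Fixed point at round 2; 4 class(es).
[0]={0,3}  [3]={0,3}

Answer: BISIMILAR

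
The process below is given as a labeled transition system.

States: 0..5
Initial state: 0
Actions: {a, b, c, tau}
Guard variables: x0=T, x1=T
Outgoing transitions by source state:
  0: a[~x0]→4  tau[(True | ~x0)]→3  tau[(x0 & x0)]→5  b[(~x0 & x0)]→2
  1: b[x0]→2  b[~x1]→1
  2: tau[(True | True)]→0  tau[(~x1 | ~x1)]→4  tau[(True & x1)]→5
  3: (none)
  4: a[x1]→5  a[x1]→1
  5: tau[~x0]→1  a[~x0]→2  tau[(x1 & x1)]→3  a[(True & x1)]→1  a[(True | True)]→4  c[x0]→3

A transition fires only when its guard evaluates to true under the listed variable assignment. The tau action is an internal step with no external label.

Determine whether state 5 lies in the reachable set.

11 transition(s) survive guard evaluation.
L0 = {0}
L1 = {3,5}  cumulative {0,3,5}
L2 = {1,4}  cumulative {0,1,3,4,5}
L3 = {2}  cumulative {0,1,2,3,4,5}
R = {0,1,2,3,4,5}
trace reaching 5: tau

Answer: REACHABLE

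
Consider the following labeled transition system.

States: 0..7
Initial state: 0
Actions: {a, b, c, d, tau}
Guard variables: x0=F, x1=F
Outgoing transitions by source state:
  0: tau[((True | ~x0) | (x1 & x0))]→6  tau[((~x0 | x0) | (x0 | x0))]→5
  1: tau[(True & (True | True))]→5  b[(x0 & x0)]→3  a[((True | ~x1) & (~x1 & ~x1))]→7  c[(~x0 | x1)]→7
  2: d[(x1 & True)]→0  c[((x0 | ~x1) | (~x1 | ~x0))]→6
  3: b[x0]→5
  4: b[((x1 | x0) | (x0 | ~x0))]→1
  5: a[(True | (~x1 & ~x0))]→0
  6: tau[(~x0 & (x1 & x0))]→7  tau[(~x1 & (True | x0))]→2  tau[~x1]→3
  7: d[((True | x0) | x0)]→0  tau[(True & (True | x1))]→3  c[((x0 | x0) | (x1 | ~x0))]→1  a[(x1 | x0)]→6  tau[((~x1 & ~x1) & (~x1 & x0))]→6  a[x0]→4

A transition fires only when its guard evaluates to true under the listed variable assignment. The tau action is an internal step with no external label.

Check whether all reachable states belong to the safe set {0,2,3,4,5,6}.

Answer: INVARIANT HOLDS

Trace:
Allowed set {0,2,3,4,5,6}
Reach set: {0,2,3,5,6}
  0: ✓
  2: ✓
  3: ✓
  5: ✓
  6: ✓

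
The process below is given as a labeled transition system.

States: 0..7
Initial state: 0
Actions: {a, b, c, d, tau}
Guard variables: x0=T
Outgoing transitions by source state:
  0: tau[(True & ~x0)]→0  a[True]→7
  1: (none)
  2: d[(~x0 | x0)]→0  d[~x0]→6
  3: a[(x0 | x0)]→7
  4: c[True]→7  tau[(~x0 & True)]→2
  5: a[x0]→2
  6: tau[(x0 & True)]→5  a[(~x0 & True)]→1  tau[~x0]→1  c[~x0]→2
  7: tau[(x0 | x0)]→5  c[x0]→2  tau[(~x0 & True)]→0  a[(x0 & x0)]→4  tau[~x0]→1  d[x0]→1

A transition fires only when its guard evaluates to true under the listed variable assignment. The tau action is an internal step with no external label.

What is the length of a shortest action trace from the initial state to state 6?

Answer: UNREACHABLE

Analysis:
Breadth-first toward 6:
  Layer 0: {0}
  Layer 1: {7}
  Layer 2: {1,2,4,5}
6 never appears.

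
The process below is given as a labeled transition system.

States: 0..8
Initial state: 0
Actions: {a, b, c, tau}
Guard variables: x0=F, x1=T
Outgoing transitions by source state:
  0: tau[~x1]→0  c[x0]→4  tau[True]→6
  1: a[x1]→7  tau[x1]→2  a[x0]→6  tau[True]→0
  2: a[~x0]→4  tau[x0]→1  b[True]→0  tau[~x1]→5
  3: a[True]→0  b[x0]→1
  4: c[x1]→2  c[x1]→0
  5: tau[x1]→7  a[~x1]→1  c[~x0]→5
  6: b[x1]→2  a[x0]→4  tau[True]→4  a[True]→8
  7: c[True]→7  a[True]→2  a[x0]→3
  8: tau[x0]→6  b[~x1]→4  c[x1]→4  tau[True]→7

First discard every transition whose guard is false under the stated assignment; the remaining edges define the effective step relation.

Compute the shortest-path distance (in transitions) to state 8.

Answer: 2

Trace:
Breadth-first toward 8:
  Layer 0: {0}
  Layer 1: {6}
  Layer 2: {2,4,8}
8 enters at depth 2; path tau·a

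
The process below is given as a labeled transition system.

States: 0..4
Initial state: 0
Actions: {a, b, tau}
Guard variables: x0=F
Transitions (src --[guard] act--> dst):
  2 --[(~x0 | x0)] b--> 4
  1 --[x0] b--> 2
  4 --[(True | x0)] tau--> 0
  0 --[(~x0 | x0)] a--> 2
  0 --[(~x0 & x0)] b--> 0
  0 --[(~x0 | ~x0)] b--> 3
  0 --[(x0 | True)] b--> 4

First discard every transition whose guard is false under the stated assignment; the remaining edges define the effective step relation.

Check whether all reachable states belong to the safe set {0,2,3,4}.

Safe = {0,2,3,4}
Reachable = {0,2,3,4}
  0: safe
  2: safe
  3: safe
  4: safe

Answer: INVARIANT HOLDS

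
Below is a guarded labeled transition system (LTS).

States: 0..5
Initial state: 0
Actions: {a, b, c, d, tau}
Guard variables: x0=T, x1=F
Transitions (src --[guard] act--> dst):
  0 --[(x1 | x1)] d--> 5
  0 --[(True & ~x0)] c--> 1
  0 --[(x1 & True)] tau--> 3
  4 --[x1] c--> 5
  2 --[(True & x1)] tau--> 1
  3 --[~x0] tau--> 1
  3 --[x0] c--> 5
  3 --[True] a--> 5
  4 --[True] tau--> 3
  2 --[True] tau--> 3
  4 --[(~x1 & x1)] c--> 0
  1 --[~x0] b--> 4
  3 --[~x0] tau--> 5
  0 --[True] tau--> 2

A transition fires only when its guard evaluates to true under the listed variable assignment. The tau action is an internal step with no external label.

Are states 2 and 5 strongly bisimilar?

Compute ~ classes (split until stable):
  round 0: {{0,1,2,3,4,5}}
  round 1: {{0,2,4},{1,5},{3}}
  round 2: {{0},{1,5},{2,4},{3}}
4 equivalence class(es) (converged in 3)
2∈{2,4}, 5∈{1,5}

Answer: NOT BISIMILAR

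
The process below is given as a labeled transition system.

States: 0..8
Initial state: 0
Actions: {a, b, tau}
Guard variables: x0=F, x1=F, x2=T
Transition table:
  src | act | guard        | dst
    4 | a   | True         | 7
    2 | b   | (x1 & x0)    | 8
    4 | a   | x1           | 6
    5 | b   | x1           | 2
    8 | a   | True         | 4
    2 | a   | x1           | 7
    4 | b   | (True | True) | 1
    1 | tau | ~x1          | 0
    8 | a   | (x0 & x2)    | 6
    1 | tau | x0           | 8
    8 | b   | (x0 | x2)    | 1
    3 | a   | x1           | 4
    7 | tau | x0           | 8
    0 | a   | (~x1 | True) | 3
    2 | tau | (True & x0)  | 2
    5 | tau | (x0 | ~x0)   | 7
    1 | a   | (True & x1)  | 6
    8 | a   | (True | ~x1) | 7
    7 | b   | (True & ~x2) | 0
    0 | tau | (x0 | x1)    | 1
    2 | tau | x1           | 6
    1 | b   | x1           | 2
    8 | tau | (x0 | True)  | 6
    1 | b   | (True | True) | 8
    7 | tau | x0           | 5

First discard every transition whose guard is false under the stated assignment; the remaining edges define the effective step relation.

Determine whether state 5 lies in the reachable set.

Guard filter leaves 10 enabled edge(s).
depth 0: {0}
depth 1: {3}  cumulative {0,3}
R = {0,3}

Answer: UNREACHABLE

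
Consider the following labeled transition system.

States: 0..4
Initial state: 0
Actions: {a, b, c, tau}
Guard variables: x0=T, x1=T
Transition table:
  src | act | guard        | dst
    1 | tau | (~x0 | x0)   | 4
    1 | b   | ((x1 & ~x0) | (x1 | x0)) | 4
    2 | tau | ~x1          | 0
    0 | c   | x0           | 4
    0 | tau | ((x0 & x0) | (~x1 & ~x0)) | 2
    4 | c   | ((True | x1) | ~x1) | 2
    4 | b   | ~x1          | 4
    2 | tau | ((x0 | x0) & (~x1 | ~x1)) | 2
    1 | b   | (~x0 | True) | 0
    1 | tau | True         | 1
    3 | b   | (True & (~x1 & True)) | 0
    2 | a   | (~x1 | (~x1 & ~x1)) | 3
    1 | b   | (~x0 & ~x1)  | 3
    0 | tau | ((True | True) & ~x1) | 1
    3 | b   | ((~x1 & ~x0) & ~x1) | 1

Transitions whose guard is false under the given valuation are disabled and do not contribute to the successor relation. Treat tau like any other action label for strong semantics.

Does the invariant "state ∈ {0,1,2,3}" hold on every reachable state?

Answer: INVARIANT VIOLATED at state 4

Analysis:
Safe = {0,1,2,3}
R = {0,2,4}
  0: safe
  2: safe
  4: ✗ unsafe
reach 4 via c — violates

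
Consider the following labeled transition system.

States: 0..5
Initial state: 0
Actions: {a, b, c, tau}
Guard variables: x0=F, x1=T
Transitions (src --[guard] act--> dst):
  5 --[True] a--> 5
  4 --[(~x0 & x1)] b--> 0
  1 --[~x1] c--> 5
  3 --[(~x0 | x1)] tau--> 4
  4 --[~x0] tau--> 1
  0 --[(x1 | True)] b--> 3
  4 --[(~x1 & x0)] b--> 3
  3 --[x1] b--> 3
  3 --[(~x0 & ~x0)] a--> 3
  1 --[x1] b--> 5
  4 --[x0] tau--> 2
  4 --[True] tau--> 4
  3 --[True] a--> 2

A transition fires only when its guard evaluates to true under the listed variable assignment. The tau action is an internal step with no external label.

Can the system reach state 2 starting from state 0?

10 transition(s) survive guard evaluation.
depth 0: {0}
depth 1: {3}  total {0,3}
depth 2: {2,4}  total {0,2,3,4}
depth 3: {1}  total {0,1,2,3,4}
depth 4: {5}  total {0,1,2,3,4,5}
Reachable = {0,1,2,3,4,5}
Path to 2: b·a

Answer: REACHABLE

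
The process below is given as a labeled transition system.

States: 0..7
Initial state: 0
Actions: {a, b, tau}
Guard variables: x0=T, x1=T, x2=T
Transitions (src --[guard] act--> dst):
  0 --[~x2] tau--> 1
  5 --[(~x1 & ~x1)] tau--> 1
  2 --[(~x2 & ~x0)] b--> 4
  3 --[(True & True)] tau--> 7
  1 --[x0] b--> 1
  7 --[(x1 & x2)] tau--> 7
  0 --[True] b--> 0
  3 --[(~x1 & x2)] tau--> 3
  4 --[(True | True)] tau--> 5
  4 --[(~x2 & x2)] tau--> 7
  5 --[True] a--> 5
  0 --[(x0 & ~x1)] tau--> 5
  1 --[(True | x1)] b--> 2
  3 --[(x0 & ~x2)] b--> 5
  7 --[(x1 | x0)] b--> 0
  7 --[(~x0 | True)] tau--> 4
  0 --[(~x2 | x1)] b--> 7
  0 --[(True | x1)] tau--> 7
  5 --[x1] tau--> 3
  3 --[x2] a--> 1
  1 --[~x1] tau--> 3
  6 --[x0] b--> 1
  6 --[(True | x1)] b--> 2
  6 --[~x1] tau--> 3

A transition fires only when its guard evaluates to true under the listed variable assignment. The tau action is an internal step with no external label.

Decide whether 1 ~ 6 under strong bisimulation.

Answer: BISIMILAR

Working:
Bisimulation quotient by refinement:
  P[0] = {{0,1,2,3,4,5,6,7}}
  P[1] = {{0,7},{1,6},{2},{3,5},{4}}
  P[2] = {{0},{1,6},{2},{3},{4},{5},{7}}
7 equivalence class(es) (converged in 3)
class of 1: {1,6}; class of 6: {1,6}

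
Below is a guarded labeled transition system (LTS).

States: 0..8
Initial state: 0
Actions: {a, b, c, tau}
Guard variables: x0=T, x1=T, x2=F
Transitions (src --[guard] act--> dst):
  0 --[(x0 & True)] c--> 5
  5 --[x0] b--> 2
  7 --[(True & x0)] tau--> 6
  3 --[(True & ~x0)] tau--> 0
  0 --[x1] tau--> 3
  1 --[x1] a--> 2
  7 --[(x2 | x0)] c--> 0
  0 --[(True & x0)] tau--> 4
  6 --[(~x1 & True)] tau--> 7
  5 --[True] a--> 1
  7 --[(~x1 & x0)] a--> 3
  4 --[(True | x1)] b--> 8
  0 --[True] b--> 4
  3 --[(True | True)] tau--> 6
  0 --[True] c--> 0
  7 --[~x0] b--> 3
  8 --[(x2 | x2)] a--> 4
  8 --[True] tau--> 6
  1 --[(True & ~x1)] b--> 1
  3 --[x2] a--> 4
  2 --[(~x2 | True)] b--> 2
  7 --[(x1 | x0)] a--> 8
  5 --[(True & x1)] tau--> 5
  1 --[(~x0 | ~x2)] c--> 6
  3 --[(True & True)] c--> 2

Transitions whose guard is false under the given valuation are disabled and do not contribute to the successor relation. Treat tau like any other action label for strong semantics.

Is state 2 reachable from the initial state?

Answer: REACHABLE

Working:
18 transition(s) survive guard evaluation.
depth 0: {0}
depth 1: {3,4,5}  total {0,3,4,5}
depth 2: {1,2,6,8}  total {0,1,2,3,4,5,6,8}
Reachable = {0,1,2,3,4,5,6,8}
trace reaching 2: c·b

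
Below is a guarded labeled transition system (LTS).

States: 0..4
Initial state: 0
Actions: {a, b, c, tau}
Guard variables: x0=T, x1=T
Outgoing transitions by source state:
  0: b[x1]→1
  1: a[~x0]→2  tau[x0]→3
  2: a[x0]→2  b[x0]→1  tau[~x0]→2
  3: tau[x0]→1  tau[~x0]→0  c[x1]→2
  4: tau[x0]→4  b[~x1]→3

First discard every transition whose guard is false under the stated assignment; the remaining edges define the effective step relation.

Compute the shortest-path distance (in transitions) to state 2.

Answer: 3

Working:
Breadth-first toward 2:
  depth 0: {0}
  depth 1: {1}
  depth 2: {3}
  depth 3: {2}
first hit 2 at d=3 via b·tau·c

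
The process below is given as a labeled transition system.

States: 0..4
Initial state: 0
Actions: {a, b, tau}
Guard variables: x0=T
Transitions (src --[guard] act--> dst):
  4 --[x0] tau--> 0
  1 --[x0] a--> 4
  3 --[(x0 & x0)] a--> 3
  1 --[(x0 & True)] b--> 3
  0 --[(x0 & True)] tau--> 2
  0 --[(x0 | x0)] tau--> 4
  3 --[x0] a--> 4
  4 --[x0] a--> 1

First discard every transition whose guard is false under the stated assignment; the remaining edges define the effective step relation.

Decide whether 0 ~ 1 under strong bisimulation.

Bisimulation quotient by refinement:
  P[0] = {{0,1,2,3,4}}
  P[1] = {{0},{1},{2},{3},{4}}
5 equivalence class(es) (converged in 2)
0∈{0}, 1∈{1}

Answer: NOT BISIMILAR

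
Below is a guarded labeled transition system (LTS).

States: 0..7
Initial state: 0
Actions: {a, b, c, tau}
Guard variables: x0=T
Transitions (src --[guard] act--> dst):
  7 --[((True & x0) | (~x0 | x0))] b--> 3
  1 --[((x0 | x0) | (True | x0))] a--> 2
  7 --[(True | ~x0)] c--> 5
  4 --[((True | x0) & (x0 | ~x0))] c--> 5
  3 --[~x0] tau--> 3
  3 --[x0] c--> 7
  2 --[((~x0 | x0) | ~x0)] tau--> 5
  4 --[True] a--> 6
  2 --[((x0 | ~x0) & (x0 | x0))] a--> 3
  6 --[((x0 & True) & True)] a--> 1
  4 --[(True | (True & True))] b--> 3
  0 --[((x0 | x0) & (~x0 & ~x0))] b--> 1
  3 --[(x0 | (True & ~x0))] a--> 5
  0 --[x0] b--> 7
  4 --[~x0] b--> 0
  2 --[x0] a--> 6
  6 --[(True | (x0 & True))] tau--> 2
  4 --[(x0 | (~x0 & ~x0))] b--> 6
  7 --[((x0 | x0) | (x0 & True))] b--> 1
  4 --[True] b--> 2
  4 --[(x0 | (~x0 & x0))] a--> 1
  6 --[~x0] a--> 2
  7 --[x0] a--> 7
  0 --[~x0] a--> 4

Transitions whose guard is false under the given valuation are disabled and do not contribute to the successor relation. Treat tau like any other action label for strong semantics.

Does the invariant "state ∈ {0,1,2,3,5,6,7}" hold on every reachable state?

Safe = {0,1,2,3,5,6,7}
Reach set: {0,1,2,3,5,6,7}
  0: ok
  1: ok
  2: ok
  3: ok
  5: ok
  6: ok
  7: ok

Answer: INVARIANT HOLDS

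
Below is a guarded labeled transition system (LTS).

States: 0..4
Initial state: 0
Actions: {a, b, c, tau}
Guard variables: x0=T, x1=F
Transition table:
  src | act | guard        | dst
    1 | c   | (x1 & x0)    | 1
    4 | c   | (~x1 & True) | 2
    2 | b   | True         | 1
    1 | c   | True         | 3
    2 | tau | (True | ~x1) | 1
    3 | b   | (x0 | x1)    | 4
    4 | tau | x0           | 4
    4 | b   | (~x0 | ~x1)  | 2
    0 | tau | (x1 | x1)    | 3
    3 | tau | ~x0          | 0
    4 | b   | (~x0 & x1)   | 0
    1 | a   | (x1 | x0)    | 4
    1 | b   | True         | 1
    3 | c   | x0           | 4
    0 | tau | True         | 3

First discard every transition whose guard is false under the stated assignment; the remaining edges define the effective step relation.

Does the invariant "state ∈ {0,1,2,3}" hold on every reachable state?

Inv-set: {0,1,2,3}
R = {0,1,2,3,4}
  0: ✓
  1: ✓
  2: ✓
  3: ✓
  4: VIOLATES
witness against invariant: tau·b → 4

Answer: INVARIANT VIOLATED at state 4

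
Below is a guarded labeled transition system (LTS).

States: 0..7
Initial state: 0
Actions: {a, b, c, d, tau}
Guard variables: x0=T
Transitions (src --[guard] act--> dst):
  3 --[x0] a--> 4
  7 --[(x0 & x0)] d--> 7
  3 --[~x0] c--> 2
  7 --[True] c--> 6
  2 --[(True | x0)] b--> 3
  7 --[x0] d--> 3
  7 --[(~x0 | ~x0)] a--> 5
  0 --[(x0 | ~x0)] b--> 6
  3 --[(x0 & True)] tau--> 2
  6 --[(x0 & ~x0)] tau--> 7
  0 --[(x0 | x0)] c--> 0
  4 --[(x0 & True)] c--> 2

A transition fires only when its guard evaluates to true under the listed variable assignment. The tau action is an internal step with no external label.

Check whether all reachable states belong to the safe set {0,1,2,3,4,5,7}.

Answer: INVARIANT VIOLATED at state 6

Analysis:
Safe = {0,1,2,3,4,5,7}
Reachable = {0,6}
  0: ✓
  6: ✗ unsafe
reach 6 via b — violates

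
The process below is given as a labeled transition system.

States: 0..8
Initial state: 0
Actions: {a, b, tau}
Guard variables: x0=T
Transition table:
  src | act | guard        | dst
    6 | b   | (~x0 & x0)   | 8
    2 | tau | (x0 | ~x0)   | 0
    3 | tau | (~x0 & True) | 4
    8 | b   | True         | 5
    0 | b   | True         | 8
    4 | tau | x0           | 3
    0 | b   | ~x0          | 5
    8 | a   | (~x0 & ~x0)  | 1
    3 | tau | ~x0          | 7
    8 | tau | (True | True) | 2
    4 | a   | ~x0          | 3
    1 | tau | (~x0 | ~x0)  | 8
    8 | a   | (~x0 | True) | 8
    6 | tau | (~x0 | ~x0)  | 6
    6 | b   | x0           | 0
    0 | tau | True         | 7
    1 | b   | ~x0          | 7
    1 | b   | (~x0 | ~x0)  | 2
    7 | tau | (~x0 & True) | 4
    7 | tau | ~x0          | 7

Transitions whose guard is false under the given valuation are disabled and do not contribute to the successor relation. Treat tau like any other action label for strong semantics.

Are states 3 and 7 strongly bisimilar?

Answer: BISIMILAR

Trace:
Bisimulation quotient by refinement:
  P[0] = {{0,1,2,3,4,5,6,7,8}}
  P[1] = {{0},{1,3,5,7},{2,4},{6},{8}}
  P[2] = {{0},{1,3,5,7},{2},{4},{6},{8}}
Fixed point at round 3; 6 class(es).
class of 3: {1,3,5,7}; class of 7: {1,3,5,7}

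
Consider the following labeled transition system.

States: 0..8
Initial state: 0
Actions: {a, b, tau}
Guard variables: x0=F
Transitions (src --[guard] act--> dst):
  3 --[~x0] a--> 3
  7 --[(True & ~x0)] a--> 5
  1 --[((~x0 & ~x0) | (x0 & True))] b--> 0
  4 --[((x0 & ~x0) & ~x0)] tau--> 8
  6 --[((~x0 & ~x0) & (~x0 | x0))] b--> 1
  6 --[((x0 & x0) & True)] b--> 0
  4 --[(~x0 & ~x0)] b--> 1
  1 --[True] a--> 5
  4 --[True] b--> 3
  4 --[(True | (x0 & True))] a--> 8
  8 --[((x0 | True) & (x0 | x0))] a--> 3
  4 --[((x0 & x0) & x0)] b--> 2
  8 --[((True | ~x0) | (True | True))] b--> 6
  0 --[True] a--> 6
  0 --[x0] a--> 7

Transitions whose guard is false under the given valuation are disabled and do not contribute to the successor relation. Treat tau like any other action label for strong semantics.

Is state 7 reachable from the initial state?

After dropping false guards: 10 live edges.
L0 = {0}
L1 = {6}  cumulative {0,6}
L2 = {1}  cumulative {0,1,6}
L3 = {5}  cumulative {0,1,5,6}
Reach set: {0,1,5,6}

Answer: UNREACHABLE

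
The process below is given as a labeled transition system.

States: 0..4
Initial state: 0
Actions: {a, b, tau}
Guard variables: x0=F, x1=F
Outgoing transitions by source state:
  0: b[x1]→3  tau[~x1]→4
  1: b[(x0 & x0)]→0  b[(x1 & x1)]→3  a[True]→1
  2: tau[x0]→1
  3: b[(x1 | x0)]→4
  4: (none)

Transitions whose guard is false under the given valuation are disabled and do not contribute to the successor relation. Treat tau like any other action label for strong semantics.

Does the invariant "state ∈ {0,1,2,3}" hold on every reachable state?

Inv-set: {0,1,2,3}
R = {0,4}
  0: ✓
  4: outside
reach 4 via tau — violates

Answer: INVARIANT VIOLATED at state 4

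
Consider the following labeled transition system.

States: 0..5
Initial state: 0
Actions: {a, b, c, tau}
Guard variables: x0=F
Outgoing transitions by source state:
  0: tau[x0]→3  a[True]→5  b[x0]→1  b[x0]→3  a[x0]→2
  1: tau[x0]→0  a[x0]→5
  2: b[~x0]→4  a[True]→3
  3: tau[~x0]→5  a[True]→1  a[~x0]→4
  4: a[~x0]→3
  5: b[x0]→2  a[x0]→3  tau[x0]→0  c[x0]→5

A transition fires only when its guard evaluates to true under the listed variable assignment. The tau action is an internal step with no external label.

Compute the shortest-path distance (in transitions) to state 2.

Answer: UNREACHABLE

Trace:
Layered search for 2:
  Layer 0: {0}
  Layer 1: {5}
2 never appears.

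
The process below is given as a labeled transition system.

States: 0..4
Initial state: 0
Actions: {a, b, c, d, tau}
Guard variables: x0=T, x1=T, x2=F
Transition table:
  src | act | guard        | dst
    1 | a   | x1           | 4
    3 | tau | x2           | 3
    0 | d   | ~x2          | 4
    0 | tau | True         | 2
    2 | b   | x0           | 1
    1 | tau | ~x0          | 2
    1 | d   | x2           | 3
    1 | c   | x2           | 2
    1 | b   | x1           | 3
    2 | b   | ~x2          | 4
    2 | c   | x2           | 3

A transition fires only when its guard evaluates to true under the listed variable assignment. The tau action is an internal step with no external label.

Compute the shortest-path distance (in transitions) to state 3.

BFS to 3:
  depth 0: {0}
  depth 1: {2,4}
  depth 2: {1}
  depth 3: {3}
depth(3)=3, e.g. tau·b·b

Answer: 3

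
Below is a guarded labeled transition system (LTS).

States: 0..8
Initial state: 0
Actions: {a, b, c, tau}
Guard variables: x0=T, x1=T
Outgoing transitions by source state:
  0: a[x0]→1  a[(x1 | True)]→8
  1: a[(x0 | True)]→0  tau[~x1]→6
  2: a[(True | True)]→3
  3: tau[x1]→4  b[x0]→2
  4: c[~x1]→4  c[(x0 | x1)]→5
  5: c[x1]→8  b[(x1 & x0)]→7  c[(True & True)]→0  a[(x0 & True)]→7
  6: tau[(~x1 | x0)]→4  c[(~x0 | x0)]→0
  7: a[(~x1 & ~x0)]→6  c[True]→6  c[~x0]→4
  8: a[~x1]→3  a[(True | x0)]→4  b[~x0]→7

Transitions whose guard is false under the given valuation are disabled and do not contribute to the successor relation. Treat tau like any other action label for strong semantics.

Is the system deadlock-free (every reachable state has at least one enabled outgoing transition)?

Reachable = {0,1,4,5,6,7,8}
  0: a→1  a→8  [2 exit(s)]
  1: a→0  [1 exit(s)]
  4: c→5  [1 exit(s)]
  5: a→7  b→7  c→0  c→8  [4 exit(s)]
  6: c→0  tau→4  [2 exit(s)]
  7: c→6  [1 exit(s)]
  8: a→4  [1 exit(s)]

Answer: DEADLOCK-FREE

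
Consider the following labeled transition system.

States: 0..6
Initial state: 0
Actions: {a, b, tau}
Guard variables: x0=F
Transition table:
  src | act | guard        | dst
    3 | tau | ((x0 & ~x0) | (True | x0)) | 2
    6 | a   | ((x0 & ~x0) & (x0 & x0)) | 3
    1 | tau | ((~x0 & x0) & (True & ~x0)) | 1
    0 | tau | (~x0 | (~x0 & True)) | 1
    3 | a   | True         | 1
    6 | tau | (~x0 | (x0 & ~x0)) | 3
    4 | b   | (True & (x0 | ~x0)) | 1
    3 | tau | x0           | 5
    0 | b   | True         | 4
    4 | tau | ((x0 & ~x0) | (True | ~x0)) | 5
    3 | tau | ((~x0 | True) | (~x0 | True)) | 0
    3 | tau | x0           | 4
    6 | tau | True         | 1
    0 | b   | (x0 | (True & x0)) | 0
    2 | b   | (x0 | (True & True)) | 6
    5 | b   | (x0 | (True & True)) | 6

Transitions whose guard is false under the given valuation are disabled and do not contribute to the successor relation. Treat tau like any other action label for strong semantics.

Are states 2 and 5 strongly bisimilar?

Answer: BISIMILAR

Working:
Bisimulation quotient by refinement:
  round 0: {{0,1,2,3,4,5,6}}
  round 1: {{0,4},{1},{2,5},{3},{6}}
  round 2: {{0},{1},{2,5},{3},{4},{6}}
stable after 3 split(s): 6 block(s)
[2]={2,5}  [5]={2,5}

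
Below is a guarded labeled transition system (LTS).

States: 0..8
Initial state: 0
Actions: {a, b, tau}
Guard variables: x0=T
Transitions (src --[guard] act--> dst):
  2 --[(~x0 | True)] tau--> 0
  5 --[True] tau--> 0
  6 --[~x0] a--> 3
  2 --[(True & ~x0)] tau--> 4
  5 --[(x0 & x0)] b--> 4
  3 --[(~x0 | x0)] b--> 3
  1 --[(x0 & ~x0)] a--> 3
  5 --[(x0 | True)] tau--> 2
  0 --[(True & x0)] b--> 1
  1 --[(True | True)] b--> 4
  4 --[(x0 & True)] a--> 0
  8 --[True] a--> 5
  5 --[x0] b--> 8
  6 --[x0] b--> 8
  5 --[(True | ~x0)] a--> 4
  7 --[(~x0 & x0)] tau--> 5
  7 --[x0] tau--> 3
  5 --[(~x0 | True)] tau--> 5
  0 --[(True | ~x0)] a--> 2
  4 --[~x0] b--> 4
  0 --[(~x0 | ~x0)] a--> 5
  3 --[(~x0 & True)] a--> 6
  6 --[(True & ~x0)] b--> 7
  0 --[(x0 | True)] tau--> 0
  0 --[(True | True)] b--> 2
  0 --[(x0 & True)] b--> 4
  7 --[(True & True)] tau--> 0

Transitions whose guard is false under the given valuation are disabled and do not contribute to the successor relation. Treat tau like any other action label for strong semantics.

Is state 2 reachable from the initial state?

Answer: REACHABLE

Trace:
After dropping false guards: 19 live edges.
depth 0: {0}
depth 1: {1,2,4}  cumulative {0,1,2,4}
Reachable = {0,1,2,4}
witness 2: b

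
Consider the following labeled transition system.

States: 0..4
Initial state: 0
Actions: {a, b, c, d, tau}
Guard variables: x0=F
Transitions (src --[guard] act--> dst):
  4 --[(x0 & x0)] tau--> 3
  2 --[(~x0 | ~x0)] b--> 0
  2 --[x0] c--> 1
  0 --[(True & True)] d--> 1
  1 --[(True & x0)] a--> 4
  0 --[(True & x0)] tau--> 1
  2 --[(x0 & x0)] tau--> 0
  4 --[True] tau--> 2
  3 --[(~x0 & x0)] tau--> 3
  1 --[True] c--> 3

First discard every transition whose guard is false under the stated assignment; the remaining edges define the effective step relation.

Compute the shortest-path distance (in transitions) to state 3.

Breadth-first toward 3:
  L0 = {0}
  L1 = {1}
  L2 = {3}
3 enters at depth 2; path d·c

Answer: 2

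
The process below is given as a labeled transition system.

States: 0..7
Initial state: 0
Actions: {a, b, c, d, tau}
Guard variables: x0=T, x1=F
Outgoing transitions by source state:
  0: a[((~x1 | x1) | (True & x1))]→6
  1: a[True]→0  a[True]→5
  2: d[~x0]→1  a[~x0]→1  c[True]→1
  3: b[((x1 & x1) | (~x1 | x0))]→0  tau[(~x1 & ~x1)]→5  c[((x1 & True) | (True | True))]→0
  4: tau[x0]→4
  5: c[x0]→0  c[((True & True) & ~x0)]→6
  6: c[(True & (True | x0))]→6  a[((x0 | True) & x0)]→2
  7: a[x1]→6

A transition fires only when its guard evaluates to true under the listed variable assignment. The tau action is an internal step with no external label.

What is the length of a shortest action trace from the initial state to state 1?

Layered search for 1:
  L0 = {0}
  L1 = {6}
  L2 = {2}
  L3 = {1}
1 enters at depth 3; path a·a·c

Answer: 3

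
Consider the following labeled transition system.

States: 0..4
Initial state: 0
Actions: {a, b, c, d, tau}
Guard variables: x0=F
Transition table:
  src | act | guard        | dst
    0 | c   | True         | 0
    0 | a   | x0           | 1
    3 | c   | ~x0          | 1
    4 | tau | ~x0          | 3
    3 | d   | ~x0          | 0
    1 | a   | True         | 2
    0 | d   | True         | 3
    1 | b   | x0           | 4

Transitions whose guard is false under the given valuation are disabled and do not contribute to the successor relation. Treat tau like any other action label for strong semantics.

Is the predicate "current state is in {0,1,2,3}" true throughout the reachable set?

Answer: INVARIANT HOLDS

Analysis:
Inv-set: {0,1,2,3}
Reach set: {0,1,2,3}
  0: ✓
  1: ✓
  2: ✓
  3: ✓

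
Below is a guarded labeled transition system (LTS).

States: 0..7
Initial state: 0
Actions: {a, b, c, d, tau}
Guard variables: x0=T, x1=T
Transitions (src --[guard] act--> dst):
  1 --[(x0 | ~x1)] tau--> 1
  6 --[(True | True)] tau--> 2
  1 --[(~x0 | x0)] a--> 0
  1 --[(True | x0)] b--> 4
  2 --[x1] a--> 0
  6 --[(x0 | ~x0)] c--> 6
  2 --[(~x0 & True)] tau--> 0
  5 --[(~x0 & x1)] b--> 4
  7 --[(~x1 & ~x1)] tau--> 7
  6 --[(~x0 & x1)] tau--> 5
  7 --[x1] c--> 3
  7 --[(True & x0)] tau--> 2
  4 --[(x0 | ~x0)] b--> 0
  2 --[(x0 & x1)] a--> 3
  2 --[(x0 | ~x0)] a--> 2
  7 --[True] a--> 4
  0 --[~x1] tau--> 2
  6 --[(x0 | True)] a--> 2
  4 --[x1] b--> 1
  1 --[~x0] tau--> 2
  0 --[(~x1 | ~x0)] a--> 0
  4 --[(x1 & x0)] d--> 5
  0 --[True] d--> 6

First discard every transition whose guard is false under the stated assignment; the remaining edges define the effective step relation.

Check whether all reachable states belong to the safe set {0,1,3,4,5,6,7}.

Inv-set: {0,1,3,4,5,6,7}
Reachable = {0,2,3,6}
  0: safe
  2: ✗ unsafe
  3: safe
  6: safe
reach 2 via d·tau — violates

Answer: INVARIANT VIOLATED at state 2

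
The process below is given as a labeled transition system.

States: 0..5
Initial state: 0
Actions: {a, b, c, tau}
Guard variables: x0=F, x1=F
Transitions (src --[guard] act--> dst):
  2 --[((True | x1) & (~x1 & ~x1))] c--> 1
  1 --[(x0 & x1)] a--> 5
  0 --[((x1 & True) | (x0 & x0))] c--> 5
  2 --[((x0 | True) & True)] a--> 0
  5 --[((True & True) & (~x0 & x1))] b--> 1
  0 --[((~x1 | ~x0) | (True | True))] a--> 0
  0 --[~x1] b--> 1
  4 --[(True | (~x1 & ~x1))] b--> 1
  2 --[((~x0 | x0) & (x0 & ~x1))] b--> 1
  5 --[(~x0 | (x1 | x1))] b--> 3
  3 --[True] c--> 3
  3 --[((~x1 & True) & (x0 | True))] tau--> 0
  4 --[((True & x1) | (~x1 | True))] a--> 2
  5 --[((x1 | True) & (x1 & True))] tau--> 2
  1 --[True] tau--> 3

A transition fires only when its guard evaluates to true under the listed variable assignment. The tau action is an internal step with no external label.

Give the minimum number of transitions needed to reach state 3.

BFS to 3:
  depth 0: {0}
  depth 1: {1}
  depth 2: {3}
first hit 3 at d=2 via b·tau

Answer: 2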